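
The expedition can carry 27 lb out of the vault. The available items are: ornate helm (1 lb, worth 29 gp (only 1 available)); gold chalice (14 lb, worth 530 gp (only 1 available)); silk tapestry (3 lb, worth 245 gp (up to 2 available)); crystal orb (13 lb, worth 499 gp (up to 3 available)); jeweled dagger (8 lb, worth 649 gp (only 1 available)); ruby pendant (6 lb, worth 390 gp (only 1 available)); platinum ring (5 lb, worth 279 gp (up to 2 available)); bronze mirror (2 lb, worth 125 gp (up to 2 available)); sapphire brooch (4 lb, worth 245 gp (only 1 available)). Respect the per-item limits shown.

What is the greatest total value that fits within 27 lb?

1933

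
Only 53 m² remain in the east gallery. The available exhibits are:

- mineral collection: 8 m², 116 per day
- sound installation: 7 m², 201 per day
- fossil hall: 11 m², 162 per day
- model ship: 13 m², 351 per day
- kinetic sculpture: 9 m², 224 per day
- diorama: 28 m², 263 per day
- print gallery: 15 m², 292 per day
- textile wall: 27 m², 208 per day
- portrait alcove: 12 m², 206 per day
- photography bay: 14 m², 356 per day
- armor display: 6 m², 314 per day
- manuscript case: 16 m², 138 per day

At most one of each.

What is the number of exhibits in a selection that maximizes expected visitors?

5

Best achievable expected visitors is 1446.
For example sound installation + model ship + kinetic sculpture + photography bay + armor display achieves it, using 49 m².
Every optimal selection uses 5 exhibits.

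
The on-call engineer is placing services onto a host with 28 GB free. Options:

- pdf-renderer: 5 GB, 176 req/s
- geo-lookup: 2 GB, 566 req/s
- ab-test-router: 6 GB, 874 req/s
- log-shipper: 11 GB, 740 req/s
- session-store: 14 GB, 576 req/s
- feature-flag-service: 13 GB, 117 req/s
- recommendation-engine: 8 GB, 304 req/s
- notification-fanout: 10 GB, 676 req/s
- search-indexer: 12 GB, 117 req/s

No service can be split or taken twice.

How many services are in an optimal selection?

4

Optimal total is 2484.
For example geo-lookup + ab-test-router + log-shipper + recommendation-engine achieves it, using 27 GB.
Every optimal selection uses 4 services.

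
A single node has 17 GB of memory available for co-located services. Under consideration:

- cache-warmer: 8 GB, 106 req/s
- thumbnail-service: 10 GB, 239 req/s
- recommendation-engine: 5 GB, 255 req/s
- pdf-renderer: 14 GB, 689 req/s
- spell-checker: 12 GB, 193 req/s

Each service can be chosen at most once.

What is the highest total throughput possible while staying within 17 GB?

The ratio heuristic lands on thumbnail-service + recommendation-engine (494) but leaves 2 GB idle.
Dropping thumbnail-service and recommendation-engine frees 15 GB; slotting in pdf-renderer (14 GB) lifts the total to 689 at 14 GB.
The closest alternative, thumbnail-service + recommendation-engine, reaches only 494.

689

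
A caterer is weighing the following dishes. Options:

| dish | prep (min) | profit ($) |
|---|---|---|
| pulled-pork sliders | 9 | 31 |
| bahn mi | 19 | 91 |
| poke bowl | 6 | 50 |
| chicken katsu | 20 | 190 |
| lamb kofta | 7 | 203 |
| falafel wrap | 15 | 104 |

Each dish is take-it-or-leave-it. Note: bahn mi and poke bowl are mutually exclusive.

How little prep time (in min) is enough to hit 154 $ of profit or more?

7

Need the lightest bundle worth ≥ 154.
lamb kofta: 203 profit at 7 min.
Any bundle with less than 7 min falls short of 154.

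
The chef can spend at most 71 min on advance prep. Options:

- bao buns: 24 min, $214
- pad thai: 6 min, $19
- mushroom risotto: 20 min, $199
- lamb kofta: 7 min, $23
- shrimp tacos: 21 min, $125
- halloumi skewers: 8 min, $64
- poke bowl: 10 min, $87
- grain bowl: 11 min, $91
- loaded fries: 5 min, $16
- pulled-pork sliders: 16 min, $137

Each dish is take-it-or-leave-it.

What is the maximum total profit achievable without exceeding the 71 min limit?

641

Ranking by ratio (profit/min): mushroom risotto 9.95, bao buns 8.92, poke bowl 8.70, pulled-pork sliders 8.56.
Greedy by ratio would take bao buns + mushroom risotto + poke bowl + pulled-pork sliders: 70 min used, total 637.
Dropping poke bowl frees 10 min; slotting in grain bowl (11 min) lifts the total to 641 at 71 min.
Next best is bao buns + mushroom risotto + poke bowl + pulled-pork sliders at 637 (70 min) — short by 4.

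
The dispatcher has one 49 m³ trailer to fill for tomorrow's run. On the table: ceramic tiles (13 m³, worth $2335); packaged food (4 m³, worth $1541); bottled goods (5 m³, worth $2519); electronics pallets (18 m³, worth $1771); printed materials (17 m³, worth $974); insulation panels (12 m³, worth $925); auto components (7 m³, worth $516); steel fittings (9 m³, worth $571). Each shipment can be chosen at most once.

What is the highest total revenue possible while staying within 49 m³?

8737

Taking the top-ratio shipments first gives ceramic tiles + packaged food + bottled goods + electronics pallets + auto components for 8682 (47 m³).
Dropping auto components frees 7 m³; slotting in steel fittings (9 m³) lifts the total to 8737 at 49 m³.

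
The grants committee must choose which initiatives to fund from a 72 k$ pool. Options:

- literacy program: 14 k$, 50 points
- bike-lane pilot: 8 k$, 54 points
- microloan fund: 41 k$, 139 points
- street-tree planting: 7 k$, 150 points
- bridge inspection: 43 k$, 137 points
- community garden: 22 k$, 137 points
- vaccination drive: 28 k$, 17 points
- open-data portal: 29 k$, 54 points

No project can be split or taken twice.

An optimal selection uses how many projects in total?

Optimal total is 426.
For example microloan fund + street-tree planting + community garden achieves it, using 70 k$.
Every optimal selection uses 3 projects.

3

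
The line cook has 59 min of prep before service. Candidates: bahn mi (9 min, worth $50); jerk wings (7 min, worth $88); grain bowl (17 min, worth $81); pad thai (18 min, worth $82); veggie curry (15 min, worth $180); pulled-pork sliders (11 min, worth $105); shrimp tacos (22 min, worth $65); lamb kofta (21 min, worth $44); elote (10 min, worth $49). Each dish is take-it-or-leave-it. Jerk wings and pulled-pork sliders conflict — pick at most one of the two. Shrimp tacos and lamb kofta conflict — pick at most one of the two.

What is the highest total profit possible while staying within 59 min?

449

Best packing: bahn mi + jerk wings + pad thai + veggie curry + elote — 59 min, 449 total.
Runner-up bahn mi + jerk wings + grain bowl + veggie curry + elote tops out at 448.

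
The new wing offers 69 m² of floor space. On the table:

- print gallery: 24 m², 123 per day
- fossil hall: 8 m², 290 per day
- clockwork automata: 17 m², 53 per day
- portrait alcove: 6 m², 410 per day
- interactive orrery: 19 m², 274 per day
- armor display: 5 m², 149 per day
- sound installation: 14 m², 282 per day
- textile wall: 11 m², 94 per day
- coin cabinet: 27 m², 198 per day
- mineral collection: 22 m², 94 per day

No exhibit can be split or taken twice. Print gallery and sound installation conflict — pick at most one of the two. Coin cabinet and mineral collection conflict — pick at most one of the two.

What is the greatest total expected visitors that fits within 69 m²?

Best packing: fossil hall + portrait alcove + interactive orrery + armor display + sound installation + textile wall — 63 m², 1499 total.
Nothing else feasible within 69 m² beats 1499.

1499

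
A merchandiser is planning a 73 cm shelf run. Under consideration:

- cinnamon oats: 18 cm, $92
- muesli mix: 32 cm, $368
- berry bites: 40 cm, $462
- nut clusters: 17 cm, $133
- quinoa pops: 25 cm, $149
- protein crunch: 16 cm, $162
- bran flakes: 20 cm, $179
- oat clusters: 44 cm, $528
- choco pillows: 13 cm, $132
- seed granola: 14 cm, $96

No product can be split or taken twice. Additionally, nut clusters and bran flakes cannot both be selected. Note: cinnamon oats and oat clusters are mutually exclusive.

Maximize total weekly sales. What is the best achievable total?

A density-first pass picks protein crunch + oat clusters + choco pillows — 822 at 73 cm.
But muesli mix + berry bites fits in 72 cm and reaches 830.
The closest alternative, protein crunch + oat clusters + choco pillows, reaches only 822.

830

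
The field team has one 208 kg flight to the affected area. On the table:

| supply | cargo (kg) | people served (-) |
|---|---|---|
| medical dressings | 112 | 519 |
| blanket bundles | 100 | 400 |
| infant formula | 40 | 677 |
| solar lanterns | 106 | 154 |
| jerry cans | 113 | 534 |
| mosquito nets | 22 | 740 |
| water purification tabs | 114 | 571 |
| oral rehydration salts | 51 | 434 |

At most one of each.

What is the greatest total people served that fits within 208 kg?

Filling by ratio: infant formula + mosquito nets + oral rehydration salts for 1851, with 95 kg left unused.
Dropping oral rehydration salts frees 51 kg; slotting in water purification tabs (114 kg) lifts the total to 1988 at 176 kg.

1988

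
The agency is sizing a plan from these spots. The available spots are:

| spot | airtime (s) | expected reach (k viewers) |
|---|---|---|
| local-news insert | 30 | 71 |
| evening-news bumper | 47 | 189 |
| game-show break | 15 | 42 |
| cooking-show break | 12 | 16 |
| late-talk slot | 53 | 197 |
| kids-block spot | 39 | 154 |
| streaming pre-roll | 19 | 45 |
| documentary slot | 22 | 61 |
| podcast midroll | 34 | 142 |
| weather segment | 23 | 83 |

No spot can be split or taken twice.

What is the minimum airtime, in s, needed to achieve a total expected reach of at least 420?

109

Need the lightest bundle worth ≥ 420.
evening-news bumper + kids-block spot + weather segment reaches 426 using 109 s.
Any bundle with less than 109 s falls short of 420.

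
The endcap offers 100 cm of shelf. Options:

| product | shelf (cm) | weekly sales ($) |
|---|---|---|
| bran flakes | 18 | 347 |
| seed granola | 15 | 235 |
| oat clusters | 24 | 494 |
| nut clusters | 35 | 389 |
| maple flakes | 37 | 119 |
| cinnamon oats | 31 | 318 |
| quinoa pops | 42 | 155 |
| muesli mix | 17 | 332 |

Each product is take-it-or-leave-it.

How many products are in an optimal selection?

4

Optimal total is 1562.
One optimal bundle: bran flakes + oat clusters + nut clusters + muesli mix (94 cm).
Every optimal selection uses 4 products.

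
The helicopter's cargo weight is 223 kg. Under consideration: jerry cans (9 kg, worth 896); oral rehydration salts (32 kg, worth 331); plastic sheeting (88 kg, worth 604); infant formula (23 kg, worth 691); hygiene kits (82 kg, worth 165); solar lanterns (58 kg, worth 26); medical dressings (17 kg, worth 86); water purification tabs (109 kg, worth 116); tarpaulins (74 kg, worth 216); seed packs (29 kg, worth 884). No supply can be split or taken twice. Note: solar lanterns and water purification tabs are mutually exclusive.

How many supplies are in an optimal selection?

Optimal total is 3492.
For example jerry cans + oral rehydration salts + plastic sheeting + infant formula + medical dressings + seed packs achieves it, using 198 kg.
Any selection reaching 3492 contains exactly 6 supplies.

6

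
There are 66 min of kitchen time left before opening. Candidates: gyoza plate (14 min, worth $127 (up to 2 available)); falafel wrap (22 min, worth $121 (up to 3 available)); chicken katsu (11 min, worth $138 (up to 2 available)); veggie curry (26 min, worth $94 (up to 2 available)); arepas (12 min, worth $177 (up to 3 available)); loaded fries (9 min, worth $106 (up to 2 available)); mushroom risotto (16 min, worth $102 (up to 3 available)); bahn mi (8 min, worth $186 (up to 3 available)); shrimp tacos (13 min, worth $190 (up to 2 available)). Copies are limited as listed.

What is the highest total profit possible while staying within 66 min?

1124

A density-first pass picks 3×arepas + 3×bahn mi — 1089 at 60 min.
The 12 min tied up in arepas is better spent on 2×loaded fries — total rises to 1124 (66 min).
That's the maximum — no swap from here does better than 1124.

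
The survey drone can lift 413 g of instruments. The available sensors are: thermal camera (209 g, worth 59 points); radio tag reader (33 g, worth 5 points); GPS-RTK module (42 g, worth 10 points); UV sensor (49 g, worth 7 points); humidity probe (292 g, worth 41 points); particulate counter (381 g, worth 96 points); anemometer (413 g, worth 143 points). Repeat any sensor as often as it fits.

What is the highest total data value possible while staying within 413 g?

143

Anemometer uses 413 of the 413 g and totals 143.
That's the maximum — no swap from here does better than 143.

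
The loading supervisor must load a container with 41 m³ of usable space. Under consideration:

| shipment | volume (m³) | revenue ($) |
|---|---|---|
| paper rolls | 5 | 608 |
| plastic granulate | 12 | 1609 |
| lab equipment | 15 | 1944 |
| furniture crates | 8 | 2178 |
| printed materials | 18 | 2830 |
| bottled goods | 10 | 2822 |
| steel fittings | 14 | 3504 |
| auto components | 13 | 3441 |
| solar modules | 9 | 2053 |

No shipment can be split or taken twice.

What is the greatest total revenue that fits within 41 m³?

Filling by ratio: furniture crates + bottled goods + auto components + solar modules for 10494, with 1 m³ left unused.
The 13 m³ tied up in auto components is better spent on steel fittings — total rises to 10557 (41 m³).
Next best is furniture crates + bottled goods + auto components + solar modules at 10494 (40 m³) — short by 63.

10557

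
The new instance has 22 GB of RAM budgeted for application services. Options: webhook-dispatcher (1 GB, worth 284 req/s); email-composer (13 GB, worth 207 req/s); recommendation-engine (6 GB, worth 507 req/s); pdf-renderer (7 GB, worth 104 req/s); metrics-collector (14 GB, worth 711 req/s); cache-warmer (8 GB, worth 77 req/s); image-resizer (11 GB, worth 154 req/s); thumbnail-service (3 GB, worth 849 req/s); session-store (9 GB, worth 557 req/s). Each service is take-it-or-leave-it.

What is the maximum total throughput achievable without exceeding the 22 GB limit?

2197

Best packing: webhook-dispatcher + recommendation-engine + thumbnail-service + session-store — 19 GB, 2197 total.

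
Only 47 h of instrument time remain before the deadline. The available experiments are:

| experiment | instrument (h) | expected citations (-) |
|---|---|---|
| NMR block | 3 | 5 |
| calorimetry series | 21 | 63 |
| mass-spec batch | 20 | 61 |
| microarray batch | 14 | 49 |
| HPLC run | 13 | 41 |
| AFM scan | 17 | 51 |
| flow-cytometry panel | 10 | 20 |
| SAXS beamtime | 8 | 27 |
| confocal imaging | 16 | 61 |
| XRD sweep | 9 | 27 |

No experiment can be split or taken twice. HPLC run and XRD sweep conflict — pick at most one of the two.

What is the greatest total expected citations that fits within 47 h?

164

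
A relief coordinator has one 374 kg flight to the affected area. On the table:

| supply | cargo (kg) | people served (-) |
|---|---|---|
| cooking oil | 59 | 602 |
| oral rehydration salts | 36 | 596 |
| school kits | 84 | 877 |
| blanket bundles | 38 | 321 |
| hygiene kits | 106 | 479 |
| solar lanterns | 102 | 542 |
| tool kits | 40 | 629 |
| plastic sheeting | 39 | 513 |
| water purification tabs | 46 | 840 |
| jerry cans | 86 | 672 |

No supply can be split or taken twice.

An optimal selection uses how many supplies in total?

The maximum people served within 374 kg is 4448.
oral rehydration salts + school kits + blanket bundles + tool kits + plastic sheeting + water purification tabs + jerry cans hits 4448 at 369 kg.
Every optimal selection uses 7 supplies.

7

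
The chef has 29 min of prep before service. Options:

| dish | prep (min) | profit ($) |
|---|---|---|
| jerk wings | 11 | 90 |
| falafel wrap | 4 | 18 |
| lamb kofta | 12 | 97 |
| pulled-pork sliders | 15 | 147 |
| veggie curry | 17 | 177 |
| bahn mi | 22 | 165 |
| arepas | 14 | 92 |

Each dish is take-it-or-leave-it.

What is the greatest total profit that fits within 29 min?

274

Greedy by ratio would take jerk wings + veggie curry: 28 min used, total 267.
Dropping jerk wings frees 11 min; slotting in lamb kofta (12 min) lifts the total to 274 at 29 min.
Nothing else within 29 min beats 274.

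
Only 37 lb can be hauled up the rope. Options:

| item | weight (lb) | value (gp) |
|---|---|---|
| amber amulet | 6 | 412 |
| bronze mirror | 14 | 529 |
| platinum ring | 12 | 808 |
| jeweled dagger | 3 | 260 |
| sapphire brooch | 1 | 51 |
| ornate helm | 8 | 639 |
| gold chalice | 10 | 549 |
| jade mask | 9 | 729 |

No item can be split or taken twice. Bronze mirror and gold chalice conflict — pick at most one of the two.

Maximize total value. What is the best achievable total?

Taking amber amulet + jeweled dagger + sapphire brooch + ornate helm + gold chalice + jade mask: 37 lb used, 2640 in value.
No other feasible combination exceeds 2640.

2640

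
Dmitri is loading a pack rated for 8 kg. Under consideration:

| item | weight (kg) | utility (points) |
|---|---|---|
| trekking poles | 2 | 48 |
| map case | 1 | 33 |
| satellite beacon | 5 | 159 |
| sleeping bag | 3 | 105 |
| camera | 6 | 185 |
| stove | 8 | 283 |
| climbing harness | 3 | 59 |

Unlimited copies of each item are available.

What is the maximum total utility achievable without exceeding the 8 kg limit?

Density check — stove 35.38, sleeping bag 35.00, map case 33.00 are the best per kg.
Taking stove: 8 kg used, 283 in utility.
Nothing else within 8 kg beats 283.

283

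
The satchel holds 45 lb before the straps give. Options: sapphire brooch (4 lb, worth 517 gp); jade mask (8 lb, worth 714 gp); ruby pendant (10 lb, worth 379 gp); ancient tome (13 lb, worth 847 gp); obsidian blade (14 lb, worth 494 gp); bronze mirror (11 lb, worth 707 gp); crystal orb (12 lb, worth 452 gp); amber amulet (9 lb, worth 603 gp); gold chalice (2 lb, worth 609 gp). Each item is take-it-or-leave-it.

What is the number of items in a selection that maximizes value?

The maximum value within 45 lb is 3529.
sapphire brooch + jade mask + ruby pendant + bronze mirror + amber amulet + gold chalice hits 3529 at 44 lb.
Every optimal selection uses 6 items.

6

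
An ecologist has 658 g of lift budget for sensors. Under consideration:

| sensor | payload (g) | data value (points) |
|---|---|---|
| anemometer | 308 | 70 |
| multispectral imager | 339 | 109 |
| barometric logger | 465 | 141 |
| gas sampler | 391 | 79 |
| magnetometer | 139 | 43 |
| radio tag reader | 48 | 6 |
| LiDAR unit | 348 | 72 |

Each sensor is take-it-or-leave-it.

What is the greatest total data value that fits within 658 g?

Filling by ratio: multispectral imager + magnetometer + radio tag reader for 158, with 132 g left unused.
Dropping multispectral imager frees 339 g; slotting in barometric logger (465 g) lifts the total to 190 at 652 g.

190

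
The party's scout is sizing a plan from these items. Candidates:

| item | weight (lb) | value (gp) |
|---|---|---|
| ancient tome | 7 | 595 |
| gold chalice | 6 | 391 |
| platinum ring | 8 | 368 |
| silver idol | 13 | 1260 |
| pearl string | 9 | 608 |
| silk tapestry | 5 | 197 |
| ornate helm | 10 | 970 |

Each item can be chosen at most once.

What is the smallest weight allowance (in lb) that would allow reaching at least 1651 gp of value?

Look for the lowest-weight combination reaching 1651.
gold chalice + silver idol reaches 1651 using 19 lb.
No combination under 19 lb hits 1651.

19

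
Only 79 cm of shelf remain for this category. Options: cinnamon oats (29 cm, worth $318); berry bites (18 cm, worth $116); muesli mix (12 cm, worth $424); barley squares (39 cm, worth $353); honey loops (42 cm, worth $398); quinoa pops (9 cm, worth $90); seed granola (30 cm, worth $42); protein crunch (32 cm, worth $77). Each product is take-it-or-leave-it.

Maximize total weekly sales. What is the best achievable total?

Filling by ratio: cinnamon oats + berry bites + muesli mix + quinoa pops for 948, with 11 cm left unused.
Replace cinnamon oats with barley squares: the trade gains 35 net, giving 983 at 78 cm.
Runner-up cinnamon oats + berry bites + muesli mix + quinoa pops tops out at 948.

983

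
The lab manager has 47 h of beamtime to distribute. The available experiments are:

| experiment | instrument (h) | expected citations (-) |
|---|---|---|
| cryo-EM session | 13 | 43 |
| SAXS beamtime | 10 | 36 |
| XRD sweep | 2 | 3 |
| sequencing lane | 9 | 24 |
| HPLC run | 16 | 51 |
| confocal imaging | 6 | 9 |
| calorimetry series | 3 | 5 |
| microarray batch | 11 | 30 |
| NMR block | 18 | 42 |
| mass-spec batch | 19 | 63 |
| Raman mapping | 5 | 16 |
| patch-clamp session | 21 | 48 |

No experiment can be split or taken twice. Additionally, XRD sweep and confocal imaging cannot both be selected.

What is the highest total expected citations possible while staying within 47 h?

158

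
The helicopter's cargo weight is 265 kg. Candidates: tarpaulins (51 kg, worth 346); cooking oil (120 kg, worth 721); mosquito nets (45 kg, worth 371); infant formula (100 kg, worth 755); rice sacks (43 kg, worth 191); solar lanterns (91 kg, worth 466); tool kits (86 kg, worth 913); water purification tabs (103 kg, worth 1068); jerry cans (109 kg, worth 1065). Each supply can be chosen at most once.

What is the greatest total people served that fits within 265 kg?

2504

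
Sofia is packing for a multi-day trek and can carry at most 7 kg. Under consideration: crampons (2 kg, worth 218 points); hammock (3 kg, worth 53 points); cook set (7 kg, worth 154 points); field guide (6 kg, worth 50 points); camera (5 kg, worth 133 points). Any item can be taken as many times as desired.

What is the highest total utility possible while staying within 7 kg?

The ratio ordering already packs tightly: 3×crampons, 6 kg, 654.

654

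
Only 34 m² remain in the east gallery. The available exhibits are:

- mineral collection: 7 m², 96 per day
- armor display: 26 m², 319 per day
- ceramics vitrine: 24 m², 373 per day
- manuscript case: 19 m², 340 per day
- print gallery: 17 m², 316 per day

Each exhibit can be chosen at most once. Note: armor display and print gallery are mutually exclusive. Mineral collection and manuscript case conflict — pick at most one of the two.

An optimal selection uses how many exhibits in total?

Optimal total is 469.
For example mineral collection + ceramics vitrine achieves it, using 31 m².
Any selection reaching 469 contains exactly 2 exhibits.

2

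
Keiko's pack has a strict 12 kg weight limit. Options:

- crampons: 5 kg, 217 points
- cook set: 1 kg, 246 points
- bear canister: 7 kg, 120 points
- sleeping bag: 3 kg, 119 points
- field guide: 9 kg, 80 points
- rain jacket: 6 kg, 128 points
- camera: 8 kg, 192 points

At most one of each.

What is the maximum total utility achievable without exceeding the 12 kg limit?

591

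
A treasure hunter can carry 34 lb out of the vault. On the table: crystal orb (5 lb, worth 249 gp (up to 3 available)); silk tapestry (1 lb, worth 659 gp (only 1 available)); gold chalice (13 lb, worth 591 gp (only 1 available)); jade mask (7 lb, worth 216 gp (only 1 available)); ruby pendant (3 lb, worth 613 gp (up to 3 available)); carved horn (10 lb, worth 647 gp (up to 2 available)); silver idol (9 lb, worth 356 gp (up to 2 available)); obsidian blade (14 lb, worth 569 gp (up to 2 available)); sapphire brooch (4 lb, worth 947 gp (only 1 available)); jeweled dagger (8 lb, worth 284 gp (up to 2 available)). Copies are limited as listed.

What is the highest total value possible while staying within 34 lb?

4739

By value per lb: silk tapestry 659.00, sapphire brooch 236.75, ruby pendant 204.33, carved horn 64.70 lead.
Best packing: silk tapestry + 3×ruby pendant + 2×carved horn + sapphire brooch — 34 lb, 4739 total.
Nothing else within 34 lb beats 4739.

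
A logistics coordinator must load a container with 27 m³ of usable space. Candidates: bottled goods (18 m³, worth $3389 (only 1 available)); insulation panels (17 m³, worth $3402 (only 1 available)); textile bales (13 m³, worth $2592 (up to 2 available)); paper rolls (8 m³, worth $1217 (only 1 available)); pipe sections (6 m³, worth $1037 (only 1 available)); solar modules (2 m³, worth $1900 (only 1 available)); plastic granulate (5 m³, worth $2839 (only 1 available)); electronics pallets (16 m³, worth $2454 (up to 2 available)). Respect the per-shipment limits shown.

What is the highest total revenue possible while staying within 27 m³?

Filling by ratio: insulation panels + solar modules + plastic granulate for 8141, with 3 m³ left unused.
Replace insulation panels with textile bales + pipe sections: the trade gains 227 net, giving 8368 at 26 m³.
The spare 1 m³ is too small for any remaining shipment, and no exchange beats 8368.

8368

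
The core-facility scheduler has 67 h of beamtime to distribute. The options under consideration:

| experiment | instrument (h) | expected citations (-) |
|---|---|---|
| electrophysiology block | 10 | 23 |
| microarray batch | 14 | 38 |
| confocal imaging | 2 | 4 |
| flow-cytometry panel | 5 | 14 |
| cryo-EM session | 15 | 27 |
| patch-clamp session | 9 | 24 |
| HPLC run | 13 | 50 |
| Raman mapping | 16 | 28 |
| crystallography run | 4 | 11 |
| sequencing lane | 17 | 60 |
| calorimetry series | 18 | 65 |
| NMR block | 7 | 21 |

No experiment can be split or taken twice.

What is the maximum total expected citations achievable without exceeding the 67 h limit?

227

Greedy by ratio would take confocal imaging + flow-cytometry panel + HPLC run + crystallography run + sequencing lane + calorimetry series + NMR block: 66 h used, total 225.
Dropping confocal imaging and crystallography run and NMR block frees 13 h; slotting in microarray batch (14 h) lifts the total to 227 at 67 h.
No other feasible combination exceeds 227.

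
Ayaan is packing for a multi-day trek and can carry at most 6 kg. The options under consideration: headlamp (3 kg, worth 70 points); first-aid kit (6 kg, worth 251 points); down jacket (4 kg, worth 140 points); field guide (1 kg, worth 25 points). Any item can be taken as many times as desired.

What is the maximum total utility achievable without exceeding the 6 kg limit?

251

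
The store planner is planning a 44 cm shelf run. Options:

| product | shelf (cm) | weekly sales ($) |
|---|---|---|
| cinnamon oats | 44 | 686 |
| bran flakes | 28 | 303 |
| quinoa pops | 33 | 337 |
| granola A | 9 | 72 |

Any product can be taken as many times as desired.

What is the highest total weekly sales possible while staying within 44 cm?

686

Best packing: cinnamon oats — 44 cm, 686 total.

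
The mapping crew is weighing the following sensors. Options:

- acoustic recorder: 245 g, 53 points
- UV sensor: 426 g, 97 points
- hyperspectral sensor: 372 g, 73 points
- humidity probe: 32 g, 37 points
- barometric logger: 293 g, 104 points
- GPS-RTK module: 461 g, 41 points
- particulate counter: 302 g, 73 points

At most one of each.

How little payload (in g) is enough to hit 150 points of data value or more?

538

Look for the lowest-payload combination reaching 150.
acoustic recorder + barometric logger reaches 157 using 538 g.
Any bundle with less than 538 g falls short of 150.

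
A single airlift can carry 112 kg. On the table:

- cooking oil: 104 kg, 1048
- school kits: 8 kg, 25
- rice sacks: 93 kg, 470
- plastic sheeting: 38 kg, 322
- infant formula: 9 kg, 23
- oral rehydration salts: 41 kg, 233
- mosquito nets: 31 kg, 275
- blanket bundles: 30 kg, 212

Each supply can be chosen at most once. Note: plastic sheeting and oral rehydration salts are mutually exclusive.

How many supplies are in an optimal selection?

2

Optimal total is 1073.
For example cooking oil + school kits achieves it, using 112 kg.
Any selection reaching 1073 contains exactly 2 supplies.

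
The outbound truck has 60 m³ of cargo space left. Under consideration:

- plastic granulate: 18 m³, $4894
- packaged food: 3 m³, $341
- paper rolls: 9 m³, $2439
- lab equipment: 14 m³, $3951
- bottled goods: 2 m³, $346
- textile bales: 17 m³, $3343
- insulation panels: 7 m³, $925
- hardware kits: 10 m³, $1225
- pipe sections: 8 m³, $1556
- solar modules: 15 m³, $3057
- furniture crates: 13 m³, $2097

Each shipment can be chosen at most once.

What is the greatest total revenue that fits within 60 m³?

Ranking by ratio (revenue/m³): lab equipment 282.21, plastic granulate 271.89, paper rolls 271.00.
A density-first pass picks plastic granulate + paper rolls + lab equipment + bottled goods + solar modules — 14687 at 58 m³.
Dropping solar modules frees 15 m³; slotting in textile bales (17 m³) lifts the total to 14973 at 60 m³.

14973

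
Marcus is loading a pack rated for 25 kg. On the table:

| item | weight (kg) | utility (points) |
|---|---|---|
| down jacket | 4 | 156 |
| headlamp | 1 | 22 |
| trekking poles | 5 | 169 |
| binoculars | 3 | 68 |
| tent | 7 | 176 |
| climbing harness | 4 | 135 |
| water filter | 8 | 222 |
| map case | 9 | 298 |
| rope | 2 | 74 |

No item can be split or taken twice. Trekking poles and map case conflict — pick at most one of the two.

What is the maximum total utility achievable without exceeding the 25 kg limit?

Ranking by ratio (utility/kg): down jacket 39.00, rope 37.00, trekking poles 33.80, climbing harness 33.75.
Down jacket + climbing harness + water filter + map case uses 25 of the 25 kg and totals 811.
Every other selection either busts 25 kg or breaks a pairing rule or fails to beat 811.

811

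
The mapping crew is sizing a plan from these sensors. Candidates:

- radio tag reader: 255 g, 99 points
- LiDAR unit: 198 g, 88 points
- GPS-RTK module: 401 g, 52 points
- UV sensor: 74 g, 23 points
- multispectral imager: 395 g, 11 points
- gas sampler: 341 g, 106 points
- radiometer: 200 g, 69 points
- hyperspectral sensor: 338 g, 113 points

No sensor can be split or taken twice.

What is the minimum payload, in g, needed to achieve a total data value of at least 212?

593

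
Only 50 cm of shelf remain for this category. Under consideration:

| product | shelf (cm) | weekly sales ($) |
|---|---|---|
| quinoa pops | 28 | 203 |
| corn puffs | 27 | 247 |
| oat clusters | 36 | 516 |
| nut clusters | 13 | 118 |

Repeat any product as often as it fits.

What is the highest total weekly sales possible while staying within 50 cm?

634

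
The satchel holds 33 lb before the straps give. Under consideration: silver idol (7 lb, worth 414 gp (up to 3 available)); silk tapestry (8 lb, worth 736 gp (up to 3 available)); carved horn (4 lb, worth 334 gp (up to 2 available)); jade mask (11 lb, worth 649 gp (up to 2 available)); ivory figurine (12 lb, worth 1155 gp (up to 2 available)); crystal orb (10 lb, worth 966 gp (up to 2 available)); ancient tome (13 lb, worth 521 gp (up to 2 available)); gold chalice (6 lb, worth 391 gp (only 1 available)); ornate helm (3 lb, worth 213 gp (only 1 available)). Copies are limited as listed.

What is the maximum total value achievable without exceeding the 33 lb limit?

3087

Best packing: ivory figurine + 2×crystal orb — 32 lb, 3087 total.
The spare 1 lb is too small for any remaining item, and no exchange beats 3087.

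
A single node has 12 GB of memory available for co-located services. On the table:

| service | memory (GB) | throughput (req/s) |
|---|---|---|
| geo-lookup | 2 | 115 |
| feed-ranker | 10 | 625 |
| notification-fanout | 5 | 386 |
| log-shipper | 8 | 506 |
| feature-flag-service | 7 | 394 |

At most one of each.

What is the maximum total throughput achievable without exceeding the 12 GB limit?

Taking the top-ratio services first gives geo-lookup + notification-fanout for 501 (7 GB).
Replace geo-lookup with feature-flag-service: the trade gains 279 net, giving 780 at 12 GB.
Nothing else within 12 GB beats 780.

780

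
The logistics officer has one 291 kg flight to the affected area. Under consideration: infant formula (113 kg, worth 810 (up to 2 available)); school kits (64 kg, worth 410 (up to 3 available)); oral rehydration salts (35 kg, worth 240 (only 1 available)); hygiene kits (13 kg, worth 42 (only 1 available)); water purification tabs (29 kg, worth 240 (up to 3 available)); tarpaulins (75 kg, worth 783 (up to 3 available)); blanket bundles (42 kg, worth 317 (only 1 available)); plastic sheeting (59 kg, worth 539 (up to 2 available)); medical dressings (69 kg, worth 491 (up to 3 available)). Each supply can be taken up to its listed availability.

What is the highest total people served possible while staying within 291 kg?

2888

By people served per kg: tarpaulins 10.44, plastic sheeting 9.14, water purification tabs 8.28, blanket bundles 7.55 lead.
3×tarpaulins + plastic sheeting uses 284 of the 291 kg and totals 2888.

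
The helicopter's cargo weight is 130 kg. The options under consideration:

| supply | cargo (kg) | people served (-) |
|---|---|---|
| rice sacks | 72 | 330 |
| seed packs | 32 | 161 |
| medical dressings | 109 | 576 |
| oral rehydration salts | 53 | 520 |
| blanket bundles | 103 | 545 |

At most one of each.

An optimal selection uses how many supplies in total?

Best achievable people served is 850.
One optimal bundle: rice sacks + oral rehydration salts (125 kg).
Any selection reaching 850 contains exactly 2 supplies.

2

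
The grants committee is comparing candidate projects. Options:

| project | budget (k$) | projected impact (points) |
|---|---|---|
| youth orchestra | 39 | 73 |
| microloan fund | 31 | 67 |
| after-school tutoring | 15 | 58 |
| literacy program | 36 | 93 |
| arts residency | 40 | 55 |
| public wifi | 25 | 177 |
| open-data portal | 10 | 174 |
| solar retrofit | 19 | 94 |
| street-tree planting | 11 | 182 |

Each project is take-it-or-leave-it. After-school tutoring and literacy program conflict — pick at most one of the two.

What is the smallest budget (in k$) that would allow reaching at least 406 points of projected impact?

Look for the lowest-budget combination reaching 406.
Taking after-school tutoring + open-data portal + street-tree planting gives 414 (≥ 406) for 36 k$.
Below 36 k$ the best achievable stays under 406.

36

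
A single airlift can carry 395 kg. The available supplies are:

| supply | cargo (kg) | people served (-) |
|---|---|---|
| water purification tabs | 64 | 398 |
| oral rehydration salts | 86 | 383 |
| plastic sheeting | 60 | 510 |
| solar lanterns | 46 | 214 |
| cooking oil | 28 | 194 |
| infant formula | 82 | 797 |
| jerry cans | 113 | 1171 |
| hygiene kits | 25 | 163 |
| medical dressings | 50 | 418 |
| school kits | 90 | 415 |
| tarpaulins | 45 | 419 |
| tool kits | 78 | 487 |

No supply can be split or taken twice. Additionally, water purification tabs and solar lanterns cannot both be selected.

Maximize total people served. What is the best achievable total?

3509

Best packing: plastic sheeting + cooking oil + infant formula + jerry cans + medical dressings + tarpaulins — 378 kg, 3509 total.
That's the maximum — no feasible swap from here does better than 3509.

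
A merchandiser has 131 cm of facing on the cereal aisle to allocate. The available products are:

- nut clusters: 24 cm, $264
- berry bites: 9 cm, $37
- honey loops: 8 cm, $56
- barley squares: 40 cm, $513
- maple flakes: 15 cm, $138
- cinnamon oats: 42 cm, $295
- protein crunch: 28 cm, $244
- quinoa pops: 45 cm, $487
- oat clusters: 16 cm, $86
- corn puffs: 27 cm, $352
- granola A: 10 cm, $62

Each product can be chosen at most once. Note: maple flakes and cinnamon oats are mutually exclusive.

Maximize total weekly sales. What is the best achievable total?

Density check — corn puffs 13.04, barley squares 12.82, nut clusters 11.00, quinoa pops 10.82 are the best per cm.
Taking the top-ratio products first gives nut clusters + honey loops + barley squares + maple flakes + corn puffs + granola A for 1385 (124 cm).
Dropping nut clusters and honey loops and granola A frees 42 cm; slotting in quinoa pops (45 cm) lifts the total to 1490 at 127 cm.
No other feasible combination exceeds 1490.

1490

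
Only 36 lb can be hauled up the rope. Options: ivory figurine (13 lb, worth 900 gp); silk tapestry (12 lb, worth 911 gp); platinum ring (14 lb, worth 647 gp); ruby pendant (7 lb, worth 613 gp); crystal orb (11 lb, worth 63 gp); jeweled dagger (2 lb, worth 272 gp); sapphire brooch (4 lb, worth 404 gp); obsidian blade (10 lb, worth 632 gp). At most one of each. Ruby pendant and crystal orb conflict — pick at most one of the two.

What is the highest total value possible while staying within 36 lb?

By value per lb: jeweled dagger 136.00, sapphire brooch 101.00, ruby pendant 87.57, silk tapestry 75.92 lead.
Best packing: silk tapestry + ruby pendant + jeweled dagger + sapphire brooch + obsidian blade — 35 lb, 2832 total.

2832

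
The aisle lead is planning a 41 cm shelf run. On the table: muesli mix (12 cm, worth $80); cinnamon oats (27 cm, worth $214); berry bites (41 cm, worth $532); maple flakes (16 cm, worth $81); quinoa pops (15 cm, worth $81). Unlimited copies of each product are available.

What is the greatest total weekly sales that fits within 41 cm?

Best packing: berry bites — 41 cm, 532 total.

532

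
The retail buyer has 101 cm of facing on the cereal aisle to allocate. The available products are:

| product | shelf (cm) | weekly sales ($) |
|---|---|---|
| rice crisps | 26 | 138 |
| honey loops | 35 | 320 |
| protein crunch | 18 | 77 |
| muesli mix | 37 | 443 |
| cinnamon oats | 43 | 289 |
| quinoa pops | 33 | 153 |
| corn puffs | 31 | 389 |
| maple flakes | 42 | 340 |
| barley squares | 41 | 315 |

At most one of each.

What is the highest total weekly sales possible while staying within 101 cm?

985

Greedy by ratio would take rice crisps + muesli mix + corn puffs: 94 cm used, total 970.
The 26 cm tied up in rice crisps is better spent on quinoa pops — total rises to 985 (101 cm).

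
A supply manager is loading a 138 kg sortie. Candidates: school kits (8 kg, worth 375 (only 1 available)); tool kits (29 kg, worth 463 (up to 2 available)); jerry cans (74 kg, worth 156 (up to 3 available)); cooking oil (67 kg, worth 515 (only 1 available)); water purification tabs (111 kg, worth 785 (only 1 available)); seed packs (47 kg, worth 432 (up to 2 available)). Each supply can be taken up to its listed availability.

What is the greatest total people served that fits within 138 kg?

Ranking by ratio (people served/kg): school kits 46.88, tool kits 15.97, seed packs 9.19, cooking oil 7.69.
Greedy by ratio would take school kits + 2×tool kits + seed packs: 113 kg used, total 1733.
Dropping seed packs frees 47 kg; slotting in cooking oil (67 kg) lifts the total to 1816 at 133 kg.
No other feasible combination exceeds 1816.

1816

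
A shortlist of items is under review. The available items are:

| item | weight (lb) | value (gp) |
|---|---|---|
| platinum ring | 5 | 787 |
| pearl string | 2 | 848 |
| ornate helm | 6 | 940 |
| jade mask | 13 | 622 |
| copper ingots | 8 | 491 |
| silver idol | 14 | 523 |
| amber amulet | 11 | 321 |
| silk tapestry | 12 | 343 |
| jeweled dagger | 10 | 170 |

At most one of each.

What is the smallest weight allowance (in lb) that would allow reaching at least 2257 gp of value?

Look for the lowest-weight combination reaching 2257.
platinum ring + pearl string + ornate helm: 2575 value at 13 lb.
Any bundle with less than 13 lb falls short of 2257.

13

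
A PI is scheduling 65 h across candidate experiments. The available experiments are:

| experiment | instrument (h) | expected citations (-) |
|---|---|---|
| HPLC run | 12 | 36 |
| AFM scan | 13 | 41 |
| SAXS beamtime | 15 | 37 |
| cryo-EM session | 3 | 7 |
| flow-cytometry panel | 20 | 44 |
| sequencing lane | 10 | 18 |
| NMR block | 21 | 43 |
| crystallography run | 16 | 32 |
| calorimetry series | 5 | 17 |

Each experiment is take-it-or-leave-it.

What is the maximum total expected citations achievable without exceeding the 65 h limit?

Greedy by ratio would take HPLC run + AFM scan + SAXS beamtime + cryo-EM session + crystallography run + calorimetry series: 64 h used, total 170.
The 19 h tied up in cryo-EM session and crystallography run is better spent on flow-cytometry panel — total rises to 175 (65 h).
No other feasible combination exceeds 175.

175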